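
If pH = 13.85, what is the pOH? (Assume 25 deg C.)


At 25 deg C, pH + pOH = 14.
pOH = 14 - pH = 14 - 13.85
pOH = 0.15:

0.15


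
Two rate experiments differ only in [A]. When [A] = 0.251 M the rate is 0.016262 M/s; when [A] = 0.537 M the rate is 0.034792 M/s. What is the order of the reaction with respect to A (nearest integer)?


Rate is proportional to [A]^n, so rate2/rate1 = ([A]2/[A]1)^n. Take logs to solve for n.
rate2/rate1 = 0.034792 / 0.016262 = 2.1395
[A]2/[A]1 = 0.537 / 0.251 = 2.1394
n = ln(2.1395) / ln(2.1394) = 1.0
Nearest integer order:

1


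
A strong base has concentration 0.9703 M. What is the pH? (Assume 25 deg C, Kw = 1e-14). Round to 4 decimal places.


A strong base dissociates completely, so [OH-] equals the given concentration.
pOH = -log10([OH-]) = -log10(0.9703) = 0.013094
pH = 14 - pOH = 14 - 0.013094
pH = 13.986906, rounded to 4 dp:

13.9869


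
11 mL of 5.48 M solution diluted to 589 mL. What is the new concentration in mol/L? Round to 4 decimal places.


Dilution: M1*V1 = M2*V2, solve for M2.
M2 = M1*V1 / V2
M2 = 5.48 * 11 / 589
M2 = 60.28 / 589
M2 = 0.10234295 mol/L, rounded to 4 dp:

0.1023 mol/L


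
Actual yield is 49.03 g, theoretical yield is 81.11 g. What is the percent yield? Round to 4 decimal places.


% yield = 100 * actual / theoretical
% yield = 100 * 49.03 / 81.11
% yield = 60.44877327 %, rounded to 4 dp:

60.4488 %


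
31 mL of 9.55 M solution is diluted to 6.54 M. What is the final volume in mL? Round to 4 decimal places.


Dilution: M1*V1 = M2*V2, solve for V2.
V2 = M1*V1 / M2
V2 = 9.55 * 31 / 6.54
V2 = 296.05 / 6.54
V2 = 45.2675841 mL, rounded to 4 dp:

45.2676 mL


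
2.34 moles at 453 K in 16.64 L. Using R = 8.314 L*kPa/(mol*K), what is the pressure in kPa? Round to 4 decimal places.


PV = nRT, solve for P = nRT / V.
nRT = 2.34 * 8.314 * 453 = 8813.0063
P = 8813.0063 / 16.64
P = 529.62778245 kPa, rounded to 4 dp:

529.6278 kPa


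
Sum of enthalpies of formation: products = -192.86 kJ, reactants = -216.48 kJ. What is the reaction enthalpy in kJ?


dH_rxn = sum(dH_f products) - sum(dH_f reactants)
dH_rxn = -192.86 - (-216.48)
dH_rxn = 23.62 kJ:

23.62 kJ


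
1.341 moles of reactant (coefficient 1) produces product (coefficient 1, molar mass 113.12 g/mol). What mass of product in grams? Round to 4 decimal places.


Use the coefficient ratio to convert reactant moles to product moles, then multiply by the product's molar mass.
moles_P = moles_R * (coeff_P / coeff_R) = 1.341 * (1/1) = 1.341
mass_P = moles_P * M_P = 1.341 * 113.12
mass_P = 151.69392 g, rounded to 4 dp:

151.6939 g


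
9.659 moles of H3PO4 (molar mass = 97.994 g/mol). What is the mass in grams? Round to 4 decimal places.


mass = n * M
mass = 9.659 * 97.994
mass = 946.524046 g, rounded to 4 dp:

946.5240 g


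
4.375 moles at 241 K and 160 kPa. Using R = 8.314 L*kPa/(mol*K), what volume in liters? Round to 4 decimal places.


PV = nRT, solve for V = nRT / P.
nRT = 4.375 * 8.314 * 241 = 8766.0737
V = 8766.0737 / 160
V = 54.78796063 L, rounded to 4 dp:

54.7880 L


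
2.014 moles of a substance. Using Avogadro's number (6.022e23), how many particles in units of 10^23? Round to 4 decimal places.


N = n * NA, then divide by 1e23 for the requested units.
N / 1e23 = n * 6.022
N / 1e23 = 2.014 * 6.022
N / 1e23 = 12.128308, rounded to 4 dp:

12.1283


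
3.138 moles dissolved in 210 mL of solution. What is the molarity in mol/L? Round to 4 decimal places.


Convert volume to liters: V_L = V_mL / 1000.
V_L = 210 / 1000 = 0.21 L
M = n / V_L = 3.138 / 0.21
M = 14.94285714 mol/L, rounded to 4 dp:

14.9429 mol/L


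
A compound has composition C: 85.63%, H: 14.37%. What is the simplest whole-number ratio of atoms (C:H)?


Assume 100 g of compound, divide each mass% by atomic mass to get moles, then normalize by the smallest to get a raw atom ratio.
Moles per 100 g: C: 85.63/12.011 = 7.1293, H: 14.37/1.008 = 14.256
Raw ratio (divide by min = 7.1293): C: 1.0, H: 2.0
Multiply by 1 to clear fractions: C: 1.0 ~= 1, H: 2.0 ~= 2
Reduce by GCD to get the simplest whole-number ratio:

1:2


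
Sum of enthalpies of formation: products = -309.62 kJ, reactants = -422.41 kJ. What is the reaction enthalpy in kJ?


dH_rxn = sum(dH_f products) - sum(dH_f reactants)
dH_rxn = -309.62 - (-422.41)
dH_rxn = 112.79 kJ:

112.79 kJ


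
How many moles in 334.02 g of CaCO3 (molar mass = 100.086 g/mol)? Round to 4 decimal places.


n = mass / M
n = 334.02 / 100.086
n = 3.3373299 mol, rounded to 4 dp:

3.3373 mol


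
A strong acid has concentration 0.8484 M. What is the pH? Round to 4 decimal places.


A strong acid dissociates completely, so [H+] equals the given concentration.
pH = -log10([H+]) = -log10(0.8484)
pH = 0.07139934, rounded to 4 dp:

0.0714


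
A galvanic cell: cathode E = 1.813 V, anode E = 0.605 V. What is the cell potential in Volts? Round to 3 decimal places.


Standard cell potential: E_cell = E_cathode - E_anode.
E_cell = 1.813 - (0.605)
E_cell = 1.208 V, rounded to 3 dp:

1.208 V


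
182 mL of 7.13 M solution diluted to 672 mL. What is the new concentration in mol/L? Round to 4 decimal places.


Dilution: M1*V1 = M2*V2, solve for M2.
M2 = M1*V1 / V2
M2 = 7.13 * 182 / 672
M2 = 1297.66 / 672
M2 = 1.93104167 mol/L, rounded to 4 dp:

1.9310 mol/L


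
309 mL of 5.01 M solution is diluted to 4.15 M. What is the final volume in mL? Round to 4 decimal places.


Dilution: M1*V1 = M2*V2, solve for V2.
V2 = M1*V1 / M2
V2 = 5.01 * 309 / 4.15
V2 = 1548.09 / 4.15
V2 = 373.03373494 mL, rounded to 4 dp:

373.0337 mL


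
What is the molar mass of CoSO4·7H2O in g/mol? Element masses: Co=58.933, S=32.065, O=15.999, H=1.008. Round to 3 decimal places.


M = sum(count * atomic_mass) over atoms.
M = 1*58.933 + 1*32.065 + 11*15.999 + 14*1.008
M = 58.933 + 32.065 + 175.989 + 14.112
M = 281.099 g/mol, rounded to 3 dp:

281.099 g/mol


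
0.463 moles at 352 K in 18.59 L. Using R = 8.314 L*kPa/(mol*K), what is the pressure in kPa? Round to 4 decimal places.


PV = nRT, solve for P = nRT / V.
nRT = 0.463 * 8.314 * 352 = 1354.9825
P = 1354.9825 / 18.59
P = 72.88770845 kPa, rounded to 4 dp:

72.8877 kPa


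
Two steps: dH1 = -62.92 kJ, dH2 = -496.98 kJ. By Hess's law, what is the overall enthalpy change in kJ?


Hess's law: enthalpy is a state function, so add the step enthalpies.
dH_total = dH1 + dH2 = -62.92 + (-496.98)
dH_total = -559.9 kJ:

-559.90 kJ


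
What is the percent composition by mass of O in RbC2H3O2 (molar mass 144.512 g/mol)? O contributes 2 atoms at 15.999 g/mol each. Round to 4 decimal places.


pct = 100 * (n_elem * M_elem) / M_total
mass_contribution = 2 * 15.999 = 31.998 g/mol
pct = 100 * 31.998 / 144.512
pct = 22.14210585 %, rounded to 4 dp:

22.1421 %


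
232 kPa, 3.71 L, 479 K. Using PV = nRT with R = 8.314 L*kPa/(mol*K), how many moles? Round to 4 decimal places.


PV = nRT, solve for n = PV / (RT).
PV = 232 * 3.71 = 860.72
RT = 8.314 * 479 = 3982.406
n = 860.72 / 3982.406
n = 0.21613065 mol, rounded to 4 dp:

0.2161 mol


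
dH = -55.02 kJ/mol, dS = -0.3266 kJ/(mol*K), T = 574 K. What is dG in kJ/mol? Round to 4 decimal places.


Gibbs: dG = dH - T*dS (consistent units, dS already in kJ/(mol*K)).
T*dS = 574 * -0.3266 = -187.4684
dG = -55.02 - (-187.4684)
dG = 132.4484 kJ/mol, rounded to 4 dp:

132.4484 kJ/mol


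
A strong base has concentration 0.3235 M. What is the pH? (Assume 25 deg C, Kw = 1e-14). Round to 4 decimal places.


A strong base dissociates completely, so [OH-] equals the given concentration.
pOH = -log10([OH-]) = -log10(0.3235) = 0.490126
pH = 14 - pOH = 14 - 0.490126
pH = 13.509874, rounded to 4 dp:

13.5099


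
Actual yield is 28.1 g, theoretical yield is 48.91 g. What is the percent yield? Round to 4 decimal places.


% yield = 100 * actual / theoretical
% yield = 100 * 28.1 / 48.91
% yield = 57.45246371 %, rounded to 4 dp:

57.4525 %


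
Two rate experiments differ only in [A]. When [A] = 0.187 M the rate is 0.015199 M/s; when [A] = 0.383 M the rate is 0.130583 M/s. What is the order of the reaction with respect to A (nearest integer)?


Rate is proportional to [A]^n, so rate2/rate1 = ([A]2/[A]1)^n. Take logs to solve for n.
rate2/rate1 = 0.130583 / 0.015199 = 8.5916
[A]2/[A]1 = 0.383 / 0.187 = 2.0481
n = ln(8.5916) / ln(2.0481) = 3.0
Nearest integer order:

3


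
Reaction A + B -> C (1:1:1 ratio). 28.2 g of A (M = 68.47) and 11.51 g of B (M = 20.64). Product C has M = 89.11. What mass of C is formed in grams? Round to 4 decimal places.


Find moles of each reactant; the smaller value is the limiting reagent in a 1:1:1 reaction, so moles_C equals moles of the limiter.
n_A = mass_A / M_A = 28.2 / 68.47 = 0.411859 mol
n_B = mass_B / M_B = 11.51 / 20.64 = 0.557655 mol
Limiting reagent: A (smaller), n_limiting = 0.411859 mol
mass_C = n_limiting * M_C = 0.411859 * 89.11
mass_C = 36.70075549 g, rounded to 4 dp:

36.7008 g


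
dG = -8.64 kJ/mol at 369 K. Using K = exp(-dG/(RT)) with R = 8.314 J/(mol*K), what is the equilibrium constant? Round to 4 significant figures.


dG is in kJ/mol; multiply by 1000 to match R in J/(mol*K).
RT = 8.314 * 369 = 3067.866 J/mol
exponent = -dG*1000 / (RT) = -(-8.64*1000) / 3067.866 = 2.81628989
K = exp(2.81628989)
K = 16.714722, rounded to 4 significant figures:

16.71


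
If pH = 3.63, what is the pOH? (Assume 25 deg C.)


At 25 deg C, pH + pOH = 14.
pOH = 14 - pH = 14 - 3.63
pOH = 10.37:

10.37


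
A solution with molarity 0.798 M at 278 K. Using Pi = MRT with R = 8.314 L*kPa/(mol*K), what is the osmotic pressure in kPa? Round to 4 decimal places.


Osmotic pressure (van't Hoff): Pi = M*R*T.
RT = 8.314 * 278 = 2311.292
Pi = 0.798 * 2311.292
Pi = 1844.411016 kPa, rounded to 4 dp:

1844.4110 kPa


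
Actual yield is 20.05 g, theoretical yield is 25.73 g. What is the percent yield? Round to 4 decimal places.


% yield = 100 * actual / theoretical
% yield = 100 * 20.05 / 25.73
% yield = 77.92460163 %, rounded to 4 dp:

77.9246 %


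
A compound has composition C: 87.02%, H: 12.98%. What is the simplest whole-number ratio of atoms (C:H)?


Assume 100 g of compound, divide each mass% by atomic mass to get moles, then normalize by the smallest to get a raw atom ratio.
Moles per 100 g: C: 87.02/12.011 = 7.245, H: 12.98/1.008 = 12.877
Raw ratio (divide by min = 7.245): C: 1.0, H: 1.777
Multiply by 9 to clear fractions: C: 9.0 ~= 9, H: 15.996 ~= 16
Reduce by GCD to get the simplest whole-number ratio:

9:16


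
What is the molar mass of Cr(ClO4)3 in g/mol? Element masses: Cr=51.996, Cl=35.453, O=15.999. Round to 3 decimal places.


M = sum(count * atomic_mass) over atoms.
M = 1*51.996 + 3*35.453 + 12*15.999
M = 51.996 + 106.359 + 191.988
M = 350.343 g/mol, rounded to 3 dp:

350.343 g/mol


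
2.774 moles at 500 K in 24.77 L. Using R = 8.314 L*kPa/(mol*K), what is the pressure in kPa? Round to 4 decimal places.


PV = nRT, solve for P = nRT / V.
nRT = 2.774 * 8.314 * 500 = 11531.518
P = 11531.518 / 24.77
P = 465.54372224 kPa, rounded to 4 dp:

465.5437 kPa


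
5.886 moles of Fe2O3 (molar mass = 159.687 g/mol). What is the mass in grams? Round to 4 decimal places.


mass = n * M
mass = 5.886 * 159.687
mass = 939.917682 g, rounded to 4 dp:

939.9177 g


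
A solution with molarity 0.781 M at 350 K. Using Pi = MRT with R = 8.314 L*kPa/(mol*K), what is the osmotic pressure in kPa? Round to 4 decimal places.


Osmotic pressure (van't Hoff): Pi = M*R*T.
RT = 8.314 * 350 = 2909.9
Pi = 0.781 * 2909.9
Pi = 2272.6319 kPa, rounded to 4 dp:

2272.6319 kPa


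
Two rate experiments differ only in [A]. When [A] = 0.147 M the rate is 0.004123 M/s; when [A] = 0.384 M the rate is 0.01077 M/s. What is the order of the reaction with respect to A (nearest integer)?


Rate is proportional to [A]^n, so rate2/rate1 = ([A]2/[A]1)^n. Take logs to solve for n.
rate2/rate1 = 0.01077 / 0.004123 = 2.6122
[A]2/[A]1 = 0.384 / 0.147 = 2.6122
n = ln(2.6122) / ln(2.6122) = 1.0
Nearest integer order:

1


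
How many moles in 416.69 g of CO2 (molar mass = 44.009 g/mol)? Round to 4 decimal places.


n = mass / M
n = 416.69 / 44.009
n = 9.46829058 mol, rounded to 4 dp:

9.4683 mol


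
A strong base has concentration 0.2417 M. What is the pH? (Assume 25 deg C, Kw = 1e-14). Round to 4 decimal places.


A strong base dissociates completely, so [OH-] equals the given concentration.
pOH = -log10([OH-]) = -log10(0.2417) = 0.616723
pH = 14 - pOH = 14 - 0.616723
pH = 13.383277, rounded to 4 dp:

13.3833


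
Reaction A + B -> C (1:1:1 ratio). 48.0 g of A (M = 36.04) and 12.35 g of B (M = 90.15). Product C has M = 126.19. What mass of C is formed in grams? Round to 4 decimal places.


Find moles of each reactant; the smaller value is the limiting reagent in a 1:1:1 reaction, so moles_C equals moles of the limiter.
n_A = mass_A / M_A = 48.0 / 36.04 = 1.331853 mol
n_B = mass_B / M_B = 12.35 / 90.15 = 0.136994 mol
Limiting reagent: B (smaller), n_limiting = 0.136994 mol
mass_C = n_limiting * M_C = 0.136994 * 126.19
mass_C = 17.28727286 g, rounded to 4 dp:

17.2873 g


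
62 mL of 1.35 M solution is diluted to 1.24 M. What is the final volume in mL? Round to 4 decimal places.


Dilution: M1*V1 = M2*V2, solve for V2.
V2 = M1*V1 / M2
V2 = 1.35 * 62 / 1.24
V2 = 83.7 / 1.24
V2 = 67.5 mL, rounded to 4 dp:

67.5000 mL


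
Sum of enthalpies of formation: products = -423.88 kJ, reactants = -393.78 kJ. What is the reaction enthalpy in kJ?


dH_rxn = sum(dH_f products) - sum(dH_f reactants)
dH_rxn = -423.88 - (-393.78)
dH_rxn = -30.1 kJ:

-30.10 kJ


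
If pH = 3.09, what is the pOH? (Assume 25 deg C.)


At 25 deg C, pH + pOH = 14.
pOH = 14 - pH = 14 - 3.09
pOH = 10.91:

10.91


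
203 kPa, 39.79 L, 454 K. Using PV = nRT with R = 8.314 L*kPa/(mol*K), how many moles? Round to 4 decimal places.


PV = nRT, solve for n = PV / (RT).
PV = 203 * 39.79 = 8077.37
RT = 8.314 * 454 = 3774.556
n = 8077.37 / 3774.556
n = 2.13995235 mol, rounded to 4 dp:

2.1400 mol


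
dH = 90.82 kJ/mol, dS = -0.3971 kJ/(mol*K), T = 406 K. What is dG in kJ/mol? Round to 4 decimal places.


Gibbs: dG = dH - T*dS (consistent units, dS already in kJ/(mol*K)).
T*dS = 406 * -0.3971 = -161.2226
dG = 90.82 - (-161.2226)
dG = 252.0426 kJ/mol, rounded to 4 dp:

252.0426 kJ/mol


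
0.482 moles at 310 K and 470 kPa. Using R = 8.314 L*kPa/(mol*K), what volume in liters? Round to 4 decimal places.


PV = nRT, solve for V = nRT / P.
nRT = 0.482 * 8.314 * 310 = 1242.2779
V = 1242.2779 / 470
V = 2.64314447 L, rounded to 4 dp:

2.6431 L


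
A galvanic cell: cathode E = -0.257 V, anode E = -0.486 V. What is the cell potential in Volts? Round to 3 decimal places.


Standard cell potential: E_cell = E_cathode - E_anode.
E_cell = -0.257 - (-0.486)
E_cell = 0.229 V, rounded to 3 dp:

0.229 V


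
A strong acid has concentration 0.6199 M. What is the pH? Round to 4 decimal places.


A strong acid dissociates completely, so [H+] equals the given concentration.
pH = -log10([H+]) = -log10(0.6199)
pH = 0.20767836, rounded to 4 dp:

0.2077


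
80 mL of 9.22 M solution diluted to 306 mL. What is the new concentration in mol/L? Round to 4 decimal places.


Dilution: M1*V1 = M2*V2, solve for M2.
M2 = M1*V1 / V2
M2 = 9.22 * 80 / 306
M2 = 737.6 / 306
M2 = 2.41045752 mol/L, rounded to 4 dp:

2.4105 mol/L


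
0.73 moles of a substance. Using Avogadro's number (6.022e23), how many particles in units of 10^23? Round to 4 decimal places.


N = n * NA, then divide by 1e23 for the requested units.
N / 1e23 = n * 6.022
N / 1e23 = 0.73 * 6.022
N / 1e23 = 4.39606, rounded to 4 dp:

4.3961


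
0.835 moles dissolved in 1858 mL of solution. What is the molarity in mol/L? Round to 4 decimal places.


Convert volume to liters: V_L = V_mL / 1000.
V_L = 1858 / 1000 = 1.858 L
M = n / V_L = 0.835 / 1.858
M = 0.44940797 mol/L, rounded to 4 dp:

0.4494 mol/L


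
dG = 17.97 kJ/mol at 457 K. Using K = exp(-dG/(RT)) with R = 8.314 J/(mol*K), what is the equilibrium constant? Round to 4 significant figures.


dG is in kJ/mol; multiply by 1000 to match R in J/(mol*K).
RT = 8.314 * 457 = 3799.498 J/mol
exponent = -dG*1000 / (RT) = -(17.97*1000) / 3799.498 = -4.72957217
K = exp(-4.72957217)
K = 0.0088302481, rounded to 4 significant figures:

0.008830


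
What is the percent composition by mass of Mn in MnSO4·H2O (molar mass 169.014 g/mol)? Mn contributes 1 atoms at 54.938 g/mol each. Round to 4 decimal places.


pct = 100 * (n_elem * M_elem) / M_total
mass_contribution = 1 * 54.938 = 54.938 g/mol
pct = 100 * 54.938 / 169.014
pct = 32.50499959 %, rounded to 4 dp:

32.5050 %


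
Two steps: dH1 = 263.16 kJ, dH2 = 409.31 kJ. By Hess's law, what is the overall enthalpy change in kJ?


Hess's law: enthalpy is a state function, so add the step enthalpies.
dH_total = dH1 + dH2 = 263.16 + (409.31)
dH_total = 672.47 kJ:

672.47 kJ


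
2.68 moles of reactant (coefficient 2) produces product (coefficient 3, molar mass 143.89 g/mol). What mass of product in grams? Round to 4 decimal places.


Use the coefficient ratio to convert reactant moles to product moles, then multiply by the product's molar mass.
moles_P = moles_R * (coeff_P / coeff_R) = 2.68 * (3/2) = 4.02
mass_P = moles_P * M_P = 4.02 * 143.89
mass_P = 578.4378 g, rounded to 4 dp:

578.4378 g


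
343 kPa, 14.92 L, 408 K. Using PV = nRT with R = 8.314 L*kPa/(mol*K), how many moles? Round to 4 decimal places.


PV = nRT, solve for n = PV / (RT).
PV = 343 * 14.92 = 5117.56
RT = 8.314 * 408 = 3392.112
n = 5117.56 / 3392.112
n = 1.50866481 mol, rounded to 4 dp:

1.5087 mol


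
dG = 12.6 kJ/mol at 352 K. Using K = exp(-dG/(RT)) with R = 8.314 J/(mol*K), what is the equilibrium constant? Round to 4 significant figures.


dG is in kJ/mol; multiply by 1000 to match R in J/(mol*K).
RT = 8.314 * 352 = 2926.528 J/mol
exponent = -dG*1000 / (RT) = -(12.6*1000) / 2926.528 = -4.30544317
K = exp(-4.30544317)
K = 0.013494904, rounded to 4 significant figures:

0.01349


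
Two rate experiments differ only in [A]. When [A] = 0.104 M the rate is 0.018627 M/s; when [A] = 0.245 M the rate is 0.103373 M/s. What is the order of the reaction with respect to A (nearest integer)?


Rate is proportional to [A]^n, so rate2/rate1 = ([A]2/[A]1)^n. Take logs to solve for n.
rate2/rate1 = 0.103373 / 0.018627 = 5.5496
[A]2/[A]1 = 0.245 / 0.104 = 2.3558
n = ln(5.5496) / ln(2.3558) = 2.0
Nearest integer order:

2


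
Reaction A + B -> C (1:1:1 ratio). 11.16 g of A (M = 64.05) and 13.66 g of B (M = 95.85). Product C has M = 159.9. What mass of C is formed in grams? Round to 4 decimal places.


Find moles of each reactant; the smaller value is the limiting reagent in a 1:1:1 reaction, so moles_C equals moles of the limiter.
n_A = mass_A / M_A = 11.16 / 64.05 = 0.174239 mol
n_B = mass_B / M_B = 13.66 / 95.85 = 0.142514 mol
Limiting reagent: B (smaller), n_limiting = 0.142514 mol
mass_C = n_limiting * M_C = 0.142514 * 159.9
mass_C = 22.7879886 g, rounded to 4 dp:

22.7880 g


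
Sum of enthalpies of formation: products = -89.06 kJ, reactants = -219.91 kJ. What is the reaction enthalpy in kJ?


dH_rxn = sum(dH_f products) - sum(dH_f reactants)
dH_rxn = -89.06 - (-219.91)
dH_rxn = 130.85 kJ:

130.85 kJ


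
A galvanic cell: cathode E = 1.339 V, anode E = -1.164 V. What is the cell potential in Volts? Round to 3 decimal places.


Standard cell potential: E_cell = E_cathode - E_anode.
E_cell = 1.339 - (-1.164)
E_cell = 2.503 V, rounded to 3 dp:

2.503 V


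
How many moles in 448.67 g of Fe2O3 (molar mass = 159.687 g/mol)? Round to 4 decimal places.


n = mass / M
n = 448.67 / 159.687
n = 2.80968394 mol, rounded to 4 dp:

2.8097 mol


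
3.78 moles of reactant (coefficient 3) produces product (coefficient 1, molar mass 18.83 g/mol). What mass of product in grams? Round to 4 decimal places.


Use the coefficient ratio to convert reactant moles to product moles, then multiply by the product's molar mass.
moles_P = moles_R * (coeff_P / coeff_R) = 3.78 * (1/3) = 1.26
mass_P = moles_P * M_P = 1.26 * 18.83
mass_P = 23.7258 g, rounded to 4 dp:

23.7258 g


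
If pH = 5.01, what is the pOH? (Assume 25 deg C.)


At 25 deg C, pH + pOH = 14.
pOH = 14 - pH = 14 - 5.01
pOH = 8.99:

8.99


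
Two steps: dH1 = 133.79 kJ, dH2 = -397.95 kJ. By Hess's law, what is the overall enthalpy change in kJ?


Hess's law: enthalpy is a state function, so add the step enthalpies.
dH_total = dH1 + dH2 = 133.79 + (-397.95)
dH_total = -264.16 kJ:

-264.16 kJ


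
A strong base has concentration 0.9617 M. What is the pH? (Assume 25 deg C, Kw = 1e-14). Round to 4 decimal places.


A strong base dissociates completely, so [OH-] equals the given concentration.
pOH = -log10([OH-]) = -log10(0.9617) = 0.01696
pH = 14 - pOH = 14 - 0.01696
pH = 13.98304, rounded to 4 dp:

13.9830


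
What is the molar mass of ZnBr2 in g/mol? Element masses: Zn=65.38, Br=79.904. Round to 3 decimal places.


M = sum(count * atomic_mass) over atoms.
M = 1*65.38 + 2*79.904
M = 65.38 + 159.808
M = 225.188 g/mol, rounded to 3 dp:

225.188 g/mol


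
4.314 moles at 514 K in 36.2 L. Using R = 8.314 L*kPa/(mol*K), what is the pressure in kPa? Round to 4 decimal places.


PV = nRT, solve for P = nRT / V.
nRT = 4.314 * 8.314 * 514 = 18435.4303
P = 18435.4303 / 36.2
P = 509.26603039 kPa, rounded to 4 dp:

509.2660 kPa


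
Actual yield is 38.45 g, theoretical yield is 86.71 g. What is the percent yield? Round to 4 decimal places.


% yield = 100 * actual / theoretical
% yield = 100 * 38.45 / 86.71
% yield = 44.34321301 %, rounded to 4 dp:

44.3432 %


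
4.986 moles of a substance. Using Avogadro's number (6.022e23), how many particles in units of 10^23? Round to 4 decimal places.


N = n * NA, then divide by 1e23 for the requested units.
N / 1e23 = n * 6.022
N / 1e23 = 4.986 * 6.022
N / 1e23 = 30.025692, rounded to 4 dp:

30.0257


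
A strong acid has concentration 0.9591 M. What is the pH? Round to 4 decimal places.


A strong acid dissociates completely, so [H+] equals the given concentration.
pH = -log10([H+]) = -log10(0.9591)
pH = 0.01813611, rounded to 4 dp:

0.0181


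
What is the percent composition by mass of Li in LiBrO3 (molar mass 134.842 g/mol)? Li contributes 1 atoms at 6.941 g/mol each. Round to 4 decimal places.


pct = 100 * (n_elem * M_elem) / M_total
mass_contribution = 1 * 6.941 = 6.941 g/mol
pct = 100 * 6.941 / 134.842
pct = 5.14750597 %, rounded to 4 dp:

5.1475 %


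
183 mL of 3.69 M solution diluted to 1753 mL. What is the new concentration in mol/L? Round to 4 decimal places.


Dilution: M1*V1 = M2*V2, solve for M2.
M2 = M1*V1 / V2
M2 = 3.69 * 183 / 1753
M2 = 675.27 / 1753
M2 = 0.38520821 mol/L, rounded to 4 dp:

0.3852 mol/L


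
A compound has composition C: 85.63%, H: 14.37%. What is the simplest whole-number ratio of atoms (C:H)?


Assume 100 g of compound, divide each mass% by atomic mass to get moles, then normalize by the smallest to get a raw atom ratio.
Moles per 100 g: C: 85.63/12.011 = 7.1293, H: 14.37/1.008 = 14.256
Raw ratio (divide by min = 7.1293): C: 1.0, H: 2.0
Multiply by 1 to clear fractions: C: 1.0 ~= 1, H: 2.0 ~= 2
Reduce by GCD to get the simplest whole-number ratio:

1:2


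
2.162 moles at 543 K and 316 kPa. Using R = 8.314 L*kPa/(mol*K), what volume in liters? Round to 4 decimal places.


PV = nRT, solve for V = nRT / P.
nRT = 2.162 * 8.314 * 543 = 9760.3533
V = 9760.3533 / 316
V = 30.88719399 L, rounded to 4 dp:

30.8872 L


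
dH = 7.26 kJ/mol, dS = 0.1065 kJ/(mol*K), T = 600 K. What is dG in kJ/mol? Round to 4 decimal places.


Gibbs: dG = dH - T*dS (consistent units, dS already in kJ/(mol*K)).
T*dS = 600 * 0.1065 = 63.9
dG = 7.26 - (63.9)
dG = -56.64 kJ/mol, rounded to 4 dp:

-56.6400 kJ/mol


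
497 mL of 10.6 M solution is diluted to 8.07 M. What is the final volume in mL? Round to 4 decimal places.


Dilution: M1*V1 = M2*V2, solve for V2.
V2 = M1*V1 / M2
V2 = 10.6 * 497 / 8.07
V2 = 5268.2 / 8.07
V2 = 652.81288724 mL, rounded to 4 dp:

652.8129 mL


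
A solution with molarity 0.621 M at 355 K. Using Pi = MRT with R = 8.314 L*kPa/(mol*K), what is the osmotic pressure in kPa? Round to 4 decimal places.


Osmotic pressure (van't Hoff): Pi = M*R*T.
RT = 8.314 * 355 = 2951.47
Pi = 0.621 * 2951.47
Pi = 1832.86287 kPa, rounded to 4 dp:

1832.8629 kPa


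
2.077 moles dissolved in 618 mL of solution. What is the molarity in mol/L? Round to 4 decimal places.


Convert volume to liters: V_L = V_mL / 1000.
V_L = 618 / 1000 = 0.618 L
M = n / V_L = 2.077 / 0.618
M = 3.36084142 mol/L, rounded to 4 dp:

3.3608 mol/L


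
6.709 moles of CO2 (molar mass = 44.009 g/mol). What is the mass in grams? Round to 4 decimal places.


mass = n * M
mass = 6.709 * 44.009
mass = 295.256381 g, rounded to 4 dp:

295.2564 g


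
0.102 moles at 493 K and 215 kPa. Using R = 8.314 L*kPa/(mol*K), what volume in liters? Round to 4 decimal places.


PV = nRT, solve for V = nRT / P.
nRT = 0.102 * 8.314 * 493 = 418.0778
V = 418.0778 / 215
V = 1.94454791 L, rounded to 4 dp:

1.9445 L


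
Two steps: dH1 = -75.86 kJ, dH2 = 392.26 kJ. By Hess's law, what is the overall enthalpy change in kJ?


Hess's law: enthalpy is a state function, so add the step enthalpies.
dH_total = dH1 + dH2 = -75.86 + (392.26)
dH_total = 316.4 kJ:

316.40 kJ


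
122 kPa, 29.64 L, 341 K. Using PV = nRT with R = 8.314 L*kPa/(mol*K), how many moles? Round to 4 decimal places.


PV = nRT, solve for n = PV / (RT).
PV = 122 * 29.64 = 3616.08
RT = 8.314 * 341 = 2835.074
n = 3616.08 / 2835.074
n = 1.27547993 mol, rounded to 4 dp:

1.2755 mol


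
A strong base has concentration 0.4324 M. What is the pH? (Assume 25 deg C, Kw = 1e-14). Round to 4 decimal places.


A strong base dissociates completely, so [OH-] equals the given concentration.
pOH = -log10([OH-]) = -log10(0.4324) = 0.364114
pH = 14 - pOH = 14 - 0.364114
pH = 13.635886, rounded to 4 dp:

13.6359


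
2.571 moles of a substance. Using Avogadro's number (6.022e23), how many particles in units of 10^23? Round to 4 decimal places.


N = n * NA, then divide by 1e23 for the requested units.
N / 1e23 = n * 6.022
N / 1e23 = 2.571 * 6.022
N / 1e23 = 15.482562, rounded to 4 dp:

15.4826


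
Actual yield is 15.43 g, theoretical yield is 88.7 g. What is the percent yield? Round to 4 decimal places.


% yield = 100 * actual / theoretical
% yield = 100 * 15.43 / 88.7
% yield = 17.3957159 %, rounded to 4 dp:

17.3957 %


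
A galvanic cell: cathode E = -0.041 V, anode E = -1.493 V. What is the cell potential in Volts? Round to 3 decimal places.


Standard cell potential: E_cell = E_cathode - E_anode.
E_cell = -0.041 - (-1.493)
E_cell = 1.452 V, rounded to 3 dp:

1.452 V


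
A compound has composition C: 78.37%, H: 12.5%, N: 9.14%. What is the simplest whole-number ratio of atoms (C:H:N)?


Assume 100 g of compound, divide each mass% by atomic mass to get moles, then normalize by the smallest to get a raw atom ratio.
Moles per 100 g: C: 78.37/12.011 = 6.5249, H: 12.5/1.008 = 12.4008, N: 9.14/14.007 = 0.6525
Raw ratio (divide by min = 0.6525): C: 9.999, H: 19.004, N: 1.0
Multiply by 1 to clear fractions: C: 9.999 ~= 10, H: 19.004 ~= 19, N: 1.0 ~= 1
Reduce by GCD to get the simplest whole-number ratio:

10:19:1


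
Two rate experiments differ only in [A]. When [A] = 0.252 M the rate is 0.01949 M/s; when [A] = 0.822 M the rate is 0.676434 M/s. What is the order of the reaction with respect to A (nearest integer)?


Rate is proportional to [A]^n, so rate2/rate1 = ([A]2/[A]1)^n. Take logs to solve for n.
rate2/rate1 = 0.676434 / 0.01949 = 34.7067
[A]2/[A]1 = 0.822 / 0.252 = 3.2619
n = ln(34.7067) / ln(3.2619) = 3.0
Nearest integer order:

3


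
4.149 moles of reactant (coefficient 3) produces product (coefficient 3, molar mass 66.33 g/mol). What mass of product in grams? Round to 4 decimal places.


Use the coefficient ratio to convert reactant moles to product moles, then multiply by the product's molar mass.
moles_P = moles_R * (coeff_P / coeff_R) = 4.149 * (3/3) = 4.149
mass_P = moles_P * M_P = 4.149 * 66.33
mass_P = 275.20317 g, rounded to 4 dp:

275.2032 g


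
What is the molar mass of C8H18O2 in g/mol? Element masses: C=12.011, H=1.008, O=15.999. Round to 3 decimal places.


M = sum(count * atomic_mass) over atoms.
M = 8*12.011 + 18*1.008 + 2*15.999
M = 96.088 + 18.144 + 31.998
M = 146.23 g/mol, rounded to 3 dp:

146.230 g/mol


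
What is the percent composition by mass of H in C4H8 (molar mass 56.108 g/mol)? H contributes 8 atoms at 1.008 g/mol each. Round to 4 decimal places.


pct = 100 * (n_elem * M_elem) / M_total
mass_contribution = 8 * 1.008 = 8.064 g/mol
pct = 100 * 8.064 / 56.108
pct = 14.37228203 %, rounded to 4 dp:

14.3723 %


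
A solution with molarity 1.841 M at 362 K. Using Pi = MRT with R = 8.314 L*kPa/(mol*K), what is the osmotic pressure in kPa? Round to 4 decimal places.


Osmotic pressure (van't Hoff): Pi = M*R*T.
RT = 8.314 * 362 = 3009.668
Pi = 1.841 * 3009.668
Pi = 5540.798788 kPa, rounded to 4 dp:

5540.7988 kPa


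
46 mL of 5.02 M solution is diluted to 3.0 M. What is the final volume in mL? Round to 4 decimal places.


Dilution: M1*V1 = M2*V2, solve for V2.
V2 = M1*V1 / M2
V2 = 5.02 * 46 / 3.0
V2 = 230.92 / 3.0
V2 = 76.97333333 mL, rounded to 4 dp:

76.9733 mL


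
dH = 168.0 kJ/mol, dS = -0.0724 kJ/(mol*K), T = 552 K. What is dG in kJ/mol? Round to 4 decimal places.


Gibbs: dG = dH - T*dS (consistent units, dS already in kJ/(mol*K)).
T*dS = 552 * -0.0724 = -39.9648
dG = 168.0 - (-39.9648)
dG = 207.9648 kJ/mol, rounded to 4 dp:

207.9648 kJ/mol


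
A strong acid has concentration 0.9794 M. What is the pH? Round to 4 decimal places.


A strong acid dissociates completely, so [H+] equals the given concentration.
pH = -log10([H+]) = -log10(0.9794)
pH = 0.0090399, rounded to 4 dp:

0.0090


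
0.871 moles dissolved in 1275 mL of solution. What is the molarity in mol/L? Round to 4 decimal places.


Convert volume to liters: V_L = V_mL / 1000.
V_L = 1275 / 1000 = 1.275 L
M = n / V_L = 0.871 / 1.275
M = 0.68313725 mol/L, rounded to 4 dp:

0.6831 mol/L


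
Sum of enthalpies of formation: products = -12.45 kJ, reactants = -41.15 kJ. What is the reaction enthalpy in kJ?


dH_rxn = sum(dH_f products) - sum(dH_f reactants)
dH_rxn = -12.45 - (-41.15)
dH_rxn = 28.7 kJ:

28.70 kJ


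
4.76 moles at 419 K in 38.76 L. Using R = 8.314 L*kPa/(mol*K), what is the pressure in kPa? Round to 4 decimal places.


PV = nRT, solve for P = nRT / V.
nRT = 4.76 * 8.314 * 419 = 16581.7742
P = 16581.7742 / 38.76
P = 427.80635191 kPa, rounded to 4 dp:

427.8064 kPa


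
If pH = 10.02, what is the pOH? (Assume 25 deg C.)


At 25 deg C, pH + pOH = 14.
pOH = 14 - pH = 14 - 10.02
pOH = 3.98:

3.98


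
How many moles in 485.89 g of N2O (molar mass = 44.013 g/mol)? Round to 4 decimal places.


n = mass / M
n = 485.89 / 44.013
n = 11.03969282 mol, rounded to 4 dp:

11.0397 mol


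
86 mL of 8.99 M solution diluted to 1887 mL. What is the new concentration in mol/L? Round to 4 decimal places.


Dilution: M1*V1 = M2*V2, solve for M2.
M2 = M1*V1 / V2
M2 = 8.99 * 86 / 1887
M2 = 773.14 / 1887
M2 = 0.40971913 mol/L, rounded to 4 dp:

0.4097 mol/L


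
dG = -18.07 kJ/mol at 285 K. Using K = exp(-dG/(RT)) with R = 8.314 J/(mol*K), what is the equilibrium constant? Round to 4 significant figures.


dG is in kJ/mol; multiply by 1000 to match R in J/(mol*K).
RT = 8.314 * 285 = 2369.49 J/mol
exponent = -dG*1000 / (RT) = -(-18.07*1000) / 2369.49 = 7.62611364
K = exp(7.62611364)
K = 2051.0633, rounded to 4 significant figures:

2051


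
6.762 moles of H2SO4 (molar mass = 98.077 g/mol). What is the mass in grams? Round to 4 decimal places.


mass = n * M
mass = 6.762 * 98.077
mass = 663.196674 g, rounded to 4 dp:

663.1967 g


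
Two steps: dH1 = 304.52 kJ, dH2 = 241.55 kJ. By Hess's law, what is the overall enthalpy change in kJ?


Hess's law: enthalpy is a state function, so add the step enthalpies.
dH_total = dH1 + dH2 = 304.52 + (241.55)
dH_total = 546.07 kJ:

546.07 kJ


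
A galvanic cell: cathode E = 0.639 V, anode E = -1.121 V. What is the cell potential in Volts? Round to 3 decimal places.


Standard cell potential: E_cell = E_cathode - E_anode.
E_cell = 0.639 - (-1.121)
E_cell = 1.76 V, rounded to 3 dp:

1.760 V


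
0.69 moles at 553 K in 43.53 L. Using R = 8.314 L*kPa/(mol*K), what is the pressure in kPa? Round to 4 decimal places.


PV = nRT, solve for P = nRT / V.
nRT = 0.69 * 8.314 * 553 = 3172.373
P = 3172.373 / 43.53
P = 72.87785435 kPa, rounded to 4 dp:

72.8779 kPa


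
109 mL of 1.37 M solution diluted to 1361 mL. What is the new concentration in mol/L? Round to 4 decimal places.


Dilution: M1*V1 = M2*V2, solve for M2.
M2 = M1*V1 / V2
M2 = 1.37 * 109 / 1361
M2 = 149.33 / 1361
M2 = 0.10972079 mol/L, rounded to 4 dp:

0.1097 mol/L


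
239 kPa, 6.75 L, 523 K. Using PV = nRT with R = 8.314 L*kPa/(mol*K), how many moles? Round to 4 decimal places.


PV = nRT, solve for n = PV / (RT).
PV = 239 * 6.75 = 1613.25
RT = 8.314 * 523 = 4348.222
n = 1613.25 / 4348.222
n = 0.37101372 mol, rounded to 4 dp:

0.3710 mol


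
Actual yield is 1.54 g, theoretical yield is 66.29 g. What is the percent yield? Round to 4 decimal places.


% yield = 100 * actual / theoretical
% yield = 100 * 1.54 / 66.29
% yield = 2.32312566 %, rounded to 4 dp:

2.3231 %


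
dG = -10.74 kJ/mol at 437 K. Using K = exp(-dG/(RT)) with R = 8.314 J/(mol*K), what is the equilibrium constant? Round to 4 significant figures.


dG is in kJ/mol; multiply by 1000 to match R in J/(mol*K).
RT = 8.314 * 437 = 3633.218 J/mol
exponent = -dG*1000 / (RT) = -(-10.74*1000) / 3633.218 = 2.95605714
K = exp(2.95605714)
K = 19.222032, rounded to 4 significant figures:

19.22


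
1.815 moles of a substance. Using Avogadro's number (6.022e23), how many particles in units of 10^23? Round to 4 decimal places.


N = n * NA, then divide by 1e23 for the requested units.
N / 1e23 = n * 6.022
N / 1e23 = 1.815 * 6.022
N / 1e23 = 10.92993, rounded to 4 dp:

10.9299


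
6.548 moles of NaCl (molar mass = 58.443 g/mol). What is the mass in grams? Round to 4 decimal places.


mass = n * M
mass = 6.548 * 58.443
mass = 382.684764 g, rounded to 4 dp:

382.6848 g


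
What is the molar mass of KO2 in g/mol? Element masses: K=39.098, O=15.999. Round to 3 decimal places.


M = sum(count * atomic_mass) over atoms.
M = 1*39.098 + 2*15.999
M = 39.098 + 31.998
M = 71.096 g/mol, rounded to 3 dp:

71.096 g/mol


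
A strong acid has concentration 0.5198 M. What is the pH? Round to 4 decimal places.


A strong acid dissociates completely, so [H+] equals the given concentration.
pH = -log10([H+]) = -log10(0.5198)
pH = 0.28416372, rounded to 4 dp:

0.2842


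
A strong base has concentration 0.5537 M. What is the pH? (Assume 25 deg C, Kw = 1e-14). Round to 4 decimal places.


A strong base dissociates completely, so [OH-] equals the given concentration.
pOH = -log10([OH-]) = -log10(0.5537) = 0.256725
pH = 14 - pOH = 14 - 0.256725
pH = 13.743275, rounded to 4 dp:

13.7433


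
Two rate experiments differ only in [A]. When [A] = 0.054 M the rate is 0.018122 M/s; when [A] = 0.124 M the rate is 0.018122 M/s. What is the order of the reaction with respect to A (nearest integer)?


Rate is proportional to [A]^n, so rate2/rate1 = ([A]2/[A]1)^n. Take logs to solve for n.
rate2/rate1 = 0.018122 / 0.018122 = 1.0
[A]2/[A]1 = 0.124 / 0.054 = 2.2963
n = ln(1.0) / ln(2.2963) = 0.0
Nearest integer order:

0


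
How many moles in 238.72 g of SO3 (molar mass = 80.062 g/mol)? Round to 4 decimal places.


n = mass / M
n = 238.72 / 80.062
n = 2.98168919 mol, rounded to 4 dp:

2.9817 mol


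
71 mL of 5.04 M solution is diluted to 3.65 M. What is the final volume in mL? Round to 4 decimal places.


Dilution: M1*V1 = M2*V2, solve for V2.
V2 = M1*V1 / M2
V2 = 5.04 * 71 / 3.65
V2 = 357.84 / 3.65
V2 = 98.03835616 mL, rounded to 4 dp:

98.0384 mL


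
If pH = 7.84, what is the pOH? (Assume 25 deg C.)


At 25 deg C, pH + pOH = 14.
pOH = 14 - pH = 14 - 7.84
pOH = 6.16:

6.16


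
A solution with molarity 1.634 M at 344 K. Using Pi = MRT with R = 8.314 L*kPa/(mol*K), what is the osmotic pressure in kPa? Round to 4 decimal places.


Osmotic pressure (van't Hoff): Pi = M*R*T.
RT = 8.314 * 344 = 2860.016
Pi = 1.634 * 2860.016
Pi = 4673.266144 kPa, rounded to 4 dp:

4673.2661 kPa


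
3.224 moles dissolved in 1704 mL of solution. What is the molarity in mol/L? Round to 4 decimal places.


Convert volume to liters: V_L = V_mL / 1000.
V_L = 1704 / 1000 = 1.704 L
M = n / V_L = 3.224 / 1.704
M = 1.89201878 mol/L, rounded to 4 dp:

1.8920 mol/L


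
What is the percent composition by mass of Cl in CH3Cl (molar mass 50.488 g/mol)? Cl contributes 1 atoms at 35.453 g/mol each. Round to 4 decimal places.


pct = 100 * (n_elem * M_elem) / M_total
mass_contribution = 1 * 35.453 = 35.453 g/mol
pct = 100 * 35.453 / 50.488
pct = 70.22064649 %, rounded to 4 dp:

70.2206 %


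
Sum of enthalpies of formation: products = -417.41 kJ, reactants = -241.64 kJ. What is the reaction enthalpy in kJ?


dH_rxn = sum(dH_f products) - sum(dH_f reactants)
dH_rxn = -417.41 - (-241.64)
dH_rxn = -175.77 kJ:

-175.77 kJ


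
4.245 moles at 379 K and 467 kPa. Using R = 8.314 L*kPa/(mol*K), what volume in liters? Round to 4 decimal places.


PV = nRT, solve for V = nRT / P.
nRT = 4.245 * 8.314 * 379 = 13376.0205
V = 13376.0205 / 467
V = 28.64244218 L, rounded to 4 dp:

28.6424 L


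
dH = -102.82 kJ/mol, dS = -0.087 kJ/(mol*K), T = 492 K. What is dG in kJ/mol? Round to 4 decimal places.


Gibbs: dG = dH - T*dS (consistent units, dS already in kJ/(mol*K)).
T*dS = 492 * -0.087 = -42.804
dG = -102.82 - (-42.804)
dG = -60.016 kJ/mol, rounded to 4 dp:

-60.0160 kJ/mol


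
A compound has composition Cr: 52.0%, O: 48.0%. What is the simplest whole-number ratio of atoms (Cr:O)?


Assume 100 g of compound, divide each mass% by atomic mass to get moles, then normalize by the smallest to get a raw atom ratio.
Moles per 100 g: Cr: 52.0/51.996 = 1.0001, O: 48.0/15.999 = 3.0002
Raw ratio (divide by min = 1.0001): Cr: 1.0, O: 3.0
Multiply by 1 to clear fractions: Cr: 1.0 ~= 1, O: 3.0 ~= 3
Reduce by GCD to get the simplest whole-number ratio:

1:3


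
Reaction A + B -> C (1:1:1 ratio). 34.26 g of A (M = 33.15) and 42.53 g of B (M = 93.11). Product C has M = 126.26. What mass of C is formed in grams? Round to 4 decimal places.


Find moles of each reactant; the smaller value is the limiting reagent in a 1:1:1 reaction, so moles_C equals moles of the limiter.
n_A = mass_A / M_A = 34.26 / 33.15 = 1.033484 mol
n_B = mass_B / M_B = 42.53 / 93.11 = 0.456772 mol
Limiting reagent: B (smaller), n_limiting = 0.456772 mol
mass_C = n_limiting * M_C = 0.456772 * 126.26
mass_C = 57.67203272 g, rounded to 4 dp:

57.6720 g


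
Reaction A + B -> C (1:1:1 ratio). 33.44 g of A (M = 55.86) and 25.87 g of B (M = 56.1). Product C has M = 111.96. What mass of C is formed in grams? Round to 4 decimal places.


Find moles of each reactant; the smaller value is the limiting reagent in a 1:1:1 reaction, so moles_C equals moles of the limiter.
n_A = mass_A / M_A = 33.44 / 55.86 = 0.598639 mol
n_B = mass_B / M_B = 25.87 / 56.1 = 0.461141 mol
Limiting reagent: B (smaller), n_limiting = 0.461141 mol
mass_C = n_limiting * M_C = 0.461141 * 111.96
mass_C = 51.62934636 g, rounded to 4 dp:

51.6293 g


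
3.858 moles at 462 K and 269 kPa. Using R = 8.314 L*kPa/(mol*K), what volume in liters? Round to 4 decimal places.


PV = nRT, solve for V = nRT / P.
nRT = 3.858 * 8.314 * 462 = 14818.8403
V = 14818.8403 / 269
V = 55.08862565 L, rounded to 4 dp:

55.0886 L


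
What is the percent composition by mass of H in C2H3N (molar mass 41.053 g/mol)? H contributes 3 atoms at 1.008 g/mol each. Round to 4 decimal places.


pct = 100 * (n_elem * M_elem) / M_total
mass_contribution = 3 * 1.008 = 3.024 g/mol
pct = 100 * 3.024 / 41.053
pct = 7.36608774 %, rounded to 4 dp:

7.3661 %
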